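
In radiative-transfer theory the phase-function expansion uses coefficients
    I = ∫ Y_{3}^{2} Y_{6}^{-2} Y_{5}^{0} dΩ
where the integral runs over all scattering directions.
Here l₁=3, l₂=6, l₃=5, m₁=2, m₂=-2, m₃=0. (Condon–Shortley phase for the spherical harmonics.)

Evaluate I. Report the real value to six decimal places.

-0.077843

Rules hold: Σm=0, L=14 even, 3≤5≤9.
N = 7·13·11 = 1001
Δ = 4!·2!·8!/15! = 1/675675
Racah Σ t=1..3: t=1:−1/8640 t=2:+1/2304 t=3:−1/8640 = 7/34560
⇒ 3j(3 6 5; 0 0 0)² = 7/429, sgn -1
Racah Σ t=0..1: t=0:+1/13824 t=1:−1/8640 = -1/23040
⇒ 3j(3 6 5; 2 -2 0)² = 2/429, sgn +1
4πI² = N·(3j₀)²·(3jₘ)² = 98/1287
I = -1·√(0.0761461/4π) = -0.07784287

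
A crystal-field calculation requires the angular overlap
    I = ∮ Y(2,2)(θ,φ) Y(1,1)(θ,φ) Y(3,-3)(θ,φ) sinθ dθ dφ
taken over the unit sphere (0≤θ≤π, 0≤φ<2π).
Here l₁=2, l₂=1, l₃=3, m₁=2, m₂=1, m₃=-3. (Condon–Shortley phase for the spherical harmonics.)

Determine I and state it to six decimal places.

Checks pass: Σm=0; 6 even; l₃=3∈[1,3].
(2·2+1)(2·1+1)(2·3+1) = 105
Δ: 0! 4! 2! / 7! → 1/105
sum: t=0:+1/4 = 1/4
3j²(2 1 3; 0 0 0) = Δ·Π!·Σ² = 3/35  (sign -1)
sum: t=0:+1/48 = 1/48
3j²(2 1 3; 2 1 -3) = Δ·Π!·Σ² = 1/7  (sign +1)
combine: 4πI² = 105·3/35·1/7 = 9/7
take √, sign -1: I = -0.31986543

-0.319865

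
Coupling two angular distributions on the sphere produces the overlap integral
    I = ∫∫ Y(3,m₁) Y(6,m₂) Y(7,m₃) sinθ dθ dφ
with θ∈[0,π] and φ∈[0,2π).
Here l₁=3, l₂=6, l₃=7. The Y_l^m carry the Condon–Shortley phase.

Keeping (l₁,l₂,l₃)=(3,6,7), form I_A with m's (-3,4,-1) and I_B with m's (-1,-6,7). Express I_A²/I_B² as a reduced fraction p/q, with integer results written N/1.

Shared (l₁,l₂,l₃)=(3,6,7): N and (l;000)² cancel in I_A²/I_B².
A: Δ = 2!·4!·10!/17! = 1/2042040; Racah Σ t=2..2: t=2:+1/3870720 = 1/3870720; ⇒ 3j(3 6 7; -3 4 -1)² = 675/136136, sgn +1
B: Δ = 2!·4!·10!/17! = 1/2042040; Racah Σ t=0..0: t=0:+1/174182400 = 1/174182400; ⇒ 3j(3 6 7; -1 -6 7)² = 11/340, sgn +1
I_A²/I_B² = (675/136136)/(11/340) = 3375/22022

3375/22022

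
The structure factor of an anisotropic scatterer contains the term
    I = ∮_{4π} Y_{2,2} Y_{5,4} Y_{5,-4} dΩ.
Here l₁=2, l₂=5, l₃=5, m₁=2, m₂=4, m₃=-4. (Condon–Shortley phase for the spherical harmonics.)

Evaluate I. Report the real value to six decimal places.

2 + 4 − 4 = 2 ≠ 0: azimuthal integral kills it; I = 0

0.000000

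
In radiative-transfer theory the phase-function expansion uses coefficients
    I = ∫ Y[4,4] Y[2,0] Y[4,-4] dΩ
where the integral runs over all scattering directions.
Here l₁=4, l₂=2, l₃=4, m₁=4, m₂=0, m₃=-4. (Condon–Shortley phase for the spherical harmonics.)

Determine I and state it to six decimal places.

-0.229376

Checks pass: Σm=0; 10 even; l₃=4∈[2,6].
(2·4+1)(2·2+1)(2·4+1) = 405
Δ: 2! 6! 2! / 11! → 1/13860
sum: t=0:+1/192 t=1:−1/36 t=2:+1/192 = -5/288
3j²(4 2 4; 0 0 0) = Δ·Π!·Σ² = 20/693  (sign -1)
sum: t=0:+1/2880 = 1/2880
3j²(4 2 4; 4 0 -4) = Δ·Π!·Σ² = 28/495  (sign +1)
combine: 4πI² = 405·20/693·28/495 = 80/121
take √, sign -1: I = -0.22937568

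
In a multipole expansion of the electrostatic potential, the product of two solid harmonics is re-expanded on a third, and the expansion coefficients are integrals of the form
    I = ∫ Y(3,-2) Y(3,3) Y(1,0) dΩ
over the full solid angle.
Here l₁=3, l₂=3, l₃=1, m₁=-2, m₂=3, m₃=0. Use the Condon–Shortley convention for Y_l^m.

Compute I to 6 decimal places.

0.000000

-2 + 3 + 0 = 1 ≠ 0: azimuthal integral kills it; I = 0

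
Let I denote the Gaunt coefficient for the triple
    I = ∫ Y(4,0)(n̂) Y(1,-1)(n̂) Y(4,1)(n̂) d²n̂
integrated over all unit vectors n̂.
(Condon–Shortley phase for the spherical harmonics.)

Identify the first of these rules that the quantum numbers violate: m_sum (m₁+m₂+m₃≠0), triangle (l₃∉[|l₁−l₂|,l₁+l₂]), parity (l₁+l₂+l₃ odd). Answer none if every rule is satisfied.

parity

azimuthal sum: 0 − 1 + 1 = 0  ✓
3 ≤ 4 ≤ 5 (triangle on l)  ✓
L = 4 + 1 + 4 = 9 (odd)  ✗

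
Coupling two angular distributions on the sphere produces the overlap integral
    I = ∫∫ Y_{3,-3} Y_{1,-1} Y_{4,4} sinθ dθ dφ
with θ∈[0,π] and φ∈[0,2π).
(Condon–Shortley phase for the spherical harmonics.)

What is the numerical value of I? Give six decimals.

Checks pass: Σm=0; 8 even; l₃=4∈[2,4].
(2·3+1)(2·1+1)(2·4+1) = 189
Δ: 0! 6! 2! / 9! → 1/252
sum: t=0:+1/36 = 1/36
3j²(3 1 4; 0 0 0) = Δ·Π!·Σ² = 4/63  (sign +1)
sum: t=0:+1/1440 = 1/1440
3j²(3 1 4; -3 -1 4) = Δ·Π!·Σ² = 1/9  (sign +1)
combine: 4πI² = 189·4/63·1/9 = 4/3
take √, sign +1: I = 0.32573501

0.325735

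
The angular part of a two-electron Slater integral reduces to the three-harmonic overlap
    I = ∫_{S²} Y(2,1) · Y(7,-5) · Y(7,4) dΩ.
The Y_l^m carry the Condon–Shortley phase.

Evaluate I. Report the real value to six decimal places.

Rules hold: Σm=0, L=16 even, 5≤7≤9.
N = 5·15·15 = 1125
Δ = 2!·2!·12!/17! = 1/185640
Racah Σ t=0..2: t=0:+1/2419200 t=1:−1/518400 t=2:+1/2419200 = -1/907200
⇒ 3j(2 7 7; 0 0 0)² = 56/3315, sgn +1
Racah Σ t=0..1: t=0:+1/14515200 t=1:−1/79833600 = 1/17740800
⇒ 3j(2 7 7; 1 -5 4)² = 729/30940, sgn -1
4πI² = N·(3j₀)²·(3jₘ)² = 21870/48841
I = -1·√(0.44778/4π) = -0.18876748

-0.188767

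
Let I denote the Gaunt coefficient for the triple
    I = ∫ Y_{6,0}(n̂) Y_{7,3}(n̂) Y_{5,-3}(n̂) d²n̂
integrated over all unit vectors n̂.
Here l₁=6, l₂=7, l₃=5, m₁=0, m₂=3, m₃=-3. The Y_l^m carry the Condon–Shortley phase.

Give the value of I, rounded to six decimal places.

0.130140

Checks pass: Σm=0; 18 even; l₃=5∈[1,13].
(2·6+1)(2·7+1)(2·5+1) = 2145
Δ: 8! 4! 6! / 19! → 1/174594420
sum: t=2:+1/4147200 t=3:−1/207360 t=4:+1/82944 t=5:−1/207360 t=6:+1/4147200 = 1/345600
3j²(6 7 5; 0 0 0) = Δ·Π!·Σ² = 420/46189  (sign -1)
sum: t=4:+1/1658880 t=5:−1/518400 t=6:+1/1658880 = -1/1382400
3j²(6 7 5; 0 3 -3) = Δ·Π!·Σ² = 504/46189  (sign -1)
combine: 4πI² = 2145·420/46189·504/46189 = 3175200/14919047
take √, sign +1: I = 0.13013978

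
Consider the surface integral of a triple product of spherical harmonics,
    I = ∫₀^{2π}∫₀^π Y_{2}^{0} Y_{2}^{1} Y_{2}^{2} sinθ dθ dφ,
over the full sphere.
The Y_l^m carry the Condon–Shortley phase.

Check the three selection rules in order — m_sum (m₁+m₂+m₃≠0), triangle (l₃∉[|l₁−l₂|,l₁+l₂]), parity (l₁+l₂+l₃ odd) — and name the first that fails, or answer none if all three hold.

m_sum

m₁+m₂+m₃ = 0 + 1 + 2 = 3  ✗
triangle: |2−2|=0 ≤ l₃=2 ≤ 2+2=4
parity: l₁+l₂+l₃ = 6 is even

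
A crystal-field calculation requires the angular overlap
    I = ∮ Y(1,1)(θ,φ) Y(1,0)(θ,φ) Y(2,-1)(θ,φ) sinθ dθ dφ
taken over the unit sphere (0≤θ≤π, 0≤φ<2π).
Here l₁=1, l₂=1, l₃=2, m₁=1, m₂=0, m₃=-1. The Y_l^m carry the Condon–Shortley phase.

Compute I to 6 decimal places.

-0.218510

Rules hold: Σm=0, L=4 even, 0≤2≤2.
N = 3·3·5 = 45
Δ = 0!·2!·2!/5! = 1/30
Racah Σ t=0..0: t=0:+1/1 = 1/1
⇒ 3j(1 1 2; 0 0 0)² = 2/15, sgn +1
Racah Σ t=0..0: t=0:+1/2 = 1/2
⇒ 3j(1 1 2; 1 0 -1)² = 1/10, sgn -1
4πI² = N·(3j₀)²·(3jₘ)² = 3/5
I = -1·√(0.6/4π) = -0.21850969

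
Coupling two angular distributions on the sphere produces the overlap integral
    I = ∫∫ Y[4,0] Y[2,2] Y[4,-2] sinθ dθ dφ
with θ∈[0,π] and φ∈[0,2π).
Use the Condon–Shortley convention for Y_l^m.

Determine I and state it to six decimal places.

-0.190365

Rules hold: Σm=0, L=10 even, 2≤4≤6.
N = 9·5·9 = 405
Δ = 2!·6!·2!/11! = 1/13860
Racah Σ t=0..2: t=0:+1/192 t=1:−1/36 t=2:+1/192 = -5/288
⇒ 3j(4 2 4; 0 0 0)² = 20/693, sgn -1
Racah Σ t=2..2: t=2:+1/192 = 1/192
⇒ 3j(4 2 4; 0 2 -2)² = 3/77, sgn +1
4πI² = N·(3j₀)²·(3jₘ)² = 2700/5929
I = -1·√(0.455389/4π) = -0.19036462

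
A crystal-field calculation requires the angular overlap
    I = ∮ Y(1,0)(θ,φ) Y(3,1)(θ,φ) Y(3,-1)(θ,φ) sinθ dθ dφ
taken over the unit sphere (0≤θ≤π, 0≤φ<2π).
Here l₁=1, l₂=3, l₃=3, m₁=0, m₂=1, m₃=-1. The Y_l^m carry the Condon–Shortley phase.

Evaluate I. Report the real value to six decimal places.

0.000000

L=7 odd ⇒ parity kills the (l;000) factor ⇒ I = 0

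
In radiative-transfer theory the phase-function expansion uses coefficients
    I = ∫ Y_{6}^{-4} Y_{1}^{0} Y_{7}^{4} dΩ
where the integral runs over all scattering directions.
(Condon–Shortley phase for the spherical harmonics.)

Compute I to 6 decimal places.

0.201000

Checks pass: Σm=0; 14 even; l₃=7∈[5,7].
(2·6+1)(2·1+1)(2·7+1) = 585
Δ: 0! 12! 2! / 15! → 1/1365
sum: t=0:+1/518400 = 1/518400
3j²(6 1 7; 0 0 0) = Δ·Π!·Σ² = 7/195  (sign -1)
sum: t=0:+1/7257600 = 1/7257600
3j²(6 1 7; -4 0 4) = Δ·Π!·Σ² = 11/455  (sign -1)
combine: 4πI² = 585·7/195·11/455 = 33/65
take √, sign +1: I = 0.20099968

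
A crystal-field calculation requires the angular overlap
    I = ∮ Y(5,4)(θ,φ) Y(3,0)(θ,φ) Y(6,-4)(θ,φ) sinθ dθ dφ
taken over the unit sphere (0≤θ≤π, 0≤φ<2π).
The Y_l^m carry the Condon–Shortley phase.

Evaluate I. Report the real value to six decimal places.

-0.139560

Rules hold: Σm=0, L=14 even, 2≤6≤8.
N = 11·7·13 = 1001
Δ = 2!·8!·4!/15! = 1/675675
Racah Σ t=0..2: t=0:+1/8640 t=1:−1/2304 t=2:+1/8640 = -7/34560
⇒ 3j(5 3 6; 0 0 0)² = 7/429, sgn -1
Racah Σ t=0..1: t=0:+1/60480 t=1:−1/161280 = 1/96768
⇒ 3j(5 3 6; 4 0 -4)² = 15/1001, sgn +1
4πI² = N·(3j₀)²·(3jₘ)² = 35/143
I = -1·√(0.244755/4π) = -0.13956004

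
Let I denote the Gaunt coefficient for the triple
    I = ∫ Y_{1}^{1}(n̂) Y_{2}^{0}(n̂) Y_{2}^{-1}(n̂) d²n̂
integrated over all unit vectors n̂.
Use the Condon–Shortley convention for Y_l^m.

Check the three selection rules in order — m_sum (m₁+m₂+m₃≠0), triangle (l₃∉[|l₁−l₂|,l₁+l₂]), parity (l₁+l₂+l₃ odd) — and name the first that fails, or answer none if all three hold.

parity

Σmᵢ = 0  ✓
l₃∈[|l₁−l₂|,l₁+l₂]=[1,3], have l₃=2  ✓
Σlᵢ = 5 ⇒ odd  ✗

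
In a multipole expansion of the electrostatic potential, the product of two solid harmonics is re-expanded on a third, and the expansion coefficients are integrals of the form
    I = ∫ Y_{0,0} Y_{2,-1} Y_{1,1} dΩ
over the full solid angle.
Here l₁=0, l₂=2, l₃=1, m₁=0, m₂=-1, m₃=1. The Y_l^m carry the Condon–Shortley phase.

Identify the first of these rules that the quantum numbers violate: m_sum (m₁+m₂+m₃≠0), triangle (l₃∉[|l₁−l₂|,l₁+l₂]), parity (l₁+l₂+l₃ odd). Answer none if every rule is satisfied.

m₁+m₂+m₃ = 0 − 1 + 1 = 0  ✓
triangle: |0−2|=2 ≤ l₃=1 ≤ 0+2=2  ✗
parity: l₁+l₂+l₃ = 3 is odd

triangle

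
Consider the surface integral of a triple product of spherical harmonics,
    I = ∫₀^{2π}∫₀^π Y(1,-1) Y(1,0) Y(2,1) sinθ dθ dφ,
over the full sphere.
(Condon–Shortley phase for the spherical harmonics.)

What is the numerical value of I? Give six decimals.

-0.218510

Rules hold: Σm=0, L=4 even, 0≤2≤2.
N = 3·3·5 = 45
Δ = 0!·2!·2!/5! = 1/30
Racah Σ t=0..0: t=0:+1/1 = 1/1
⇒ 3j(1 1 2; 0 0 0)² = 2/15, sgn +1
Racah Σ t=0..0: t=0:+1/2 = 1/2
⇒ 3j(1 1 2; -1 0 1)² = 1/10, sgn -1
4πI² = N·(3j₀)²·(3jₘ)² = 3/5
I = -1·√(0.6/4π) = -0.21850969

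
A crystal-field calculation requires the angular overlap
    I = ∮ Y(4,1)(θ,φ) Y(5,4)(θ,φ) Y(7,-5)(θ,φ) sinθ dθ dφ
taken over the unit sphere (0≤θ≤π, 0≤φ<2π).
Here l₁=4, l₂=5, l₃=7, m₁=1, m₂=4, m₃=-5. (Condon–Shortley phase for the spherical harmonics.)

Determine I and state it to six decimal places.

0.077064

Rules hold: Σm=0, L=16 even, 1≤7≤9.
N = 9·11·15 = 1485
Δ = 2!·6!·8!/17! = 1/6126120
Racah Σ t=0..2: t=0:+1/69120 t=1:−1/20736 t=2:+1/69120 = -1/51840
⇒ 3j(4 5 7; 0 0 0)² = 280/21879, sgn +1
Racah Σ t=1..2: t=1:−1/1935360 t=2:+1/1209600 = 1/3225600
⇒ 3j(4 5 7; 1 4 -5)² = 243/61880, sgn +1
4πI² = N·(3j₀)²·(3jₘ)² = 3645/48841
I = +1·√(0.0746299/4π) = 0.07706400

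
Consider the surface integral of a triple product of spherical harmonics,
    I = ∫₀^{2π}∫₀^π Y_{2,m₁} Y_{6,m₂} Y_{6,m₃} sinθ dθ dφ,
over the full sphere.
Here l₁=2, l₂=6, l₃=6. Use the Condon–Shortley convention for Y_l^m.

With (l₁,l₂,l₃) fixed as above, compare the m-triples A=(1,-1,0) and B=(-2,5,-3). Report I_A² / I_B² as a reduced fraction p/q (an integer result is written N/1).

7/110

Shared (l₁,l₂,l₃)=(2,6,6): N and (l;000)² cancel in I_A²/I_B².
A: Δ = 2!·2!·10!/15! = 1/90090; Racah Σ t=0..1: t=0:+1/28800 t=1:−1/34560 = 1/172800; ⇒ 3j(2 6 6; 1 -1 0)² = 1/1430, sgn +1
B: Δ = 2!·2!·10!/15! = 1/90090; Racah Σ t=2..2: t=2:+1/1451520 = 1/1451520; ⇒ 3j(2 6 6; -2 5 -3)² = 1/91, sgn -1
I_A²/I_B² = (1/1430)/(1/91) = 7/110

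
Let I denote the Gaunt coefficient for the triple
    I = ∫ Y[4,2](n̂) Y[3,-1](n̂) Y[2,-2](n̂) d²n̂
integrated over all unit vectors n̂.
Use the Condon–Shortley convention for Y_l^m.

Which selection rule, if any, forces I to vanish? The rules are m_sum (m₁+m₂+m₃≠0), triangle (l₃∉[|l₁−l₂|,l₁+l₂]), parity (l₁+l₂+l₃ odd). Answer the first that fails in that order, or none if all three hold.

m_sum

azimuthal sum: 2 − 1 − 2 = -1  ✗
1 ≤ 2 ≤ 7 (triangle on l)
L = 4 + 3 + 2 = 9 (odd)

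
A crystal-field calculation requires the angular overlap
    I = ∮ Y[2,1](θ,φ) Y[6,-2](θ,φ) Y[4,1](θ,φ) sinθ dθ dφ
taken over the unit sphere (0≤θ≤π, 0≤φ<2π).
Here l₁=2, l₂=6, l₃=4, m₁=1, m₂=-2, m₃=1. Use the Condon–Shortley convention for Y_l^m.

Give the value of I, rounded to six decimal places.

m-sum 0 ✓  L=12 even ✓  4≤4≤8 ✓
Π(2lᵢ+1) = 5×13×9 = 585
triangle coeff Δ(2,6,4) = 1/6435
Σ_t [2,2]: t=2:+1/2304 = 1/2304
(3j)²=5/143 [(2 6 4; 0 0 0)], sign=+1
Σ_t [1,1]: t=1:−1/4320 = -1/4320
(3j)²=224/6435 [(2 6 4; 1 -2 1)], sign=+1
⇒ 4πI² = 1120/1573
I = (+1)√(1120/1573/(4π)) = 0.23803440

0.238034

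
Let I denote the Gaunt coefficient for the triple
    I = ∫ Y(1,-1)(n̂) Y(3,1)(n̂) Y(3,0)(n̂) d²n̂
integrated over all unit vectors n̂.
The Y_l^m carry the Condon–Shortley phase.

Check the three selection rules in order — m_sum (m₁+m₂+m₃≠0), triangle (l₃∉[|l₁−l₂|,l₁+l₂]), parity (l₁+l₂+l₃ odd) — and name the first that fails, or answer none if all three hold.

parity

azimuthal sum: -1 + 1 + 0 = 0  ✓
2 ≤ 3 ≤ 4 (triangle on l)  ✓
L = 1 + 3 + 3 = 7 (odd)  ✗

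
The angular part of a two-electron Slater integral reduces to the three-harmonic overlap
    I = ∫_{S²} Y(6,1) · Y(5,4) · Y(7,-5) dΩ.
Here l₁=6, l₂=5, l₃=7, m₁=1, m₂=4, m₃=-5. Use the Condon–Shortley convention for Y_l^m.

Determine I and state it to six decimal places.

0.125584

Rules hold: Σm=0, L=18 even, 1≤7≤11.
N = 13·11·15 = 2145
Δ = 4!·8!·6!/19! = 1/174594420
Racah Σ t=0..4: t=0:+1/4147200 t=1:−1/207360 t=2:+1/82944 t=3:−1/207360 t=4:+1/4147200 = 1/345600
⇒ 3j(6 5 7; 0 0 0)² = 420/46189, sgn -1
Racah Σ t=3..4: t=3:−1/6220800 t=4:+1/14515200 = -1/10886400
⇒ 3j(6 5 7; 1 4 -5)² = 128/12597, sgn -1
4πI² = N·(3j₀)²·(3jₘ)² = 268800/1356277
I = +1·√(0.19819/4π) = 0.12558434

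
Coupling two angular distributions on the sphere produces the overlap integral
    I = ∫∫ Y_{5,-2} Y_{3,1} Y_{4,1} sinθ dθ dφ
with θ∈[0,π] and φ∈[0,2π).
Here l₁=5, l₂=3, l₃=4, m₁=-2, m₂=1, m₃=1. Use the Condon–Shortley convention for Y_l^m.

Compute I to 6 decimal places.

Checks pass: Σm=0; 12 even; l₃=4∈[2,8].
(2·5+1)(2·3+1)(2·4+1) = 693
Δ: 4! 6! 2! / 13! → 1/180180
sum: t=1:−1/576 t=2:+1/144 t=3:−1/576 = 1/288
3j²(5 3 4; 0 0 0) = Δ·Π!·Σ² = 20/1001  (sign +1)
sum: t=2:+1/960 t=3:−1/288 t=4:+1/1728 = -1/540
3j²(5 3 4; -2 1 1) = Δ·Π!·Σ² = 128/6435  (sign +1)
combine: 4πI² = 693·20/1001·128/6435 = 512/1859
take √, sign +1: I = 0.14804384

0.148044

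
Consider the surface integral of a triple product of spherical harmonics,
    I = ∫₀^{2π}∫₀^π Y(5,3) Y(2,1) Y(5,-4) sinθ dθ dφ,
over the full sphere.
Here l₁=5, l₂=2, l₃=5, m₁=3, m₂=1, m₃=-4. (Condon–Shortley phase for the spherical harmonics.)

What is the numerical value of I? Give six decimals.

m-sum 0 ✓  L=12 even ✓  3≤5≤7 ✓
Π(2lᵢ+1) = 11×5×11 = 605
triangle coeff Δ(5,2,5) = 1/38610
Σ_t [0,2]: t=0:+1/2880 t=1:−1/576 t=2:+1/2880 = -1/960
(3j)²=10/429 [(5 2 5; 0 0 0)], sign=+1
Σ_t [1,2]: t=1:−1/10080 t=2:+1/80640 = -1/11520
(3j)²=49/1430 [(5 2 5; 3 1 -4)], sign=+1
⇒ 4πI² = 245/507
I = (+1)√(245/507/(4π)) = 0.19609844

0.196098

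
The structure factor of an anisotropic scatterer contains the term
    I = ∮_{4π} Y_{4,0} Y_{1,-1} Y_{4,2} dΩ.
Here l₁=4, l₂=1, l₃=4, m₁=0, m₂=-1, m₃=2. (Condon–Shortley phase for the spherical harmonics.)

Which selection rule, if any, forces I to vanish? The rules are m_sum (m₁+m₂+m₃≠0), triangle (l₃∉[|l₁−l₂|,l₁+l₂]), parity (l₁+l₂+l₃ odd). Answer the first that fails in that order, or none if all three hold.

m_sum

Σmᵢ = 1  ✗
l₃∈[|l₁−l₂|,l₁+l₂]=[3,5], have l₃=4
Σlᵢ = 9 ⇒ odd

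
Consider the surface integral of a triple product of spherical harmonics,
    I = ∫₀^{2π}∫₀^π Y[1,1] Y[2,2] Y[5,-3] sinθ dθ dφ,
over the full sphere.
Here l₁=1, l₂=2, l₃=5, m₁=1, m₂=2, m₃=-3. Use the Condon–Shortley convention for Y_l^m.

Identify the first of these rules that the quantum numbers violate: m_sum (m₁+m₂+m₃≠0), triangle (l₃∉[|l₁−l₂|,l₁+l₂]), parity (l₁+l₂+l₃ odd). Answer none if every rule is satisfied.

triangle

m₁+m₂+m₃ = 1 + 2 − 3 = 0  ✓
triangle: |1−2|=1 ≤ l₃=5 ≤ 1+2=3  ✗
parity: l₁+l₂+l₃ = 8 is even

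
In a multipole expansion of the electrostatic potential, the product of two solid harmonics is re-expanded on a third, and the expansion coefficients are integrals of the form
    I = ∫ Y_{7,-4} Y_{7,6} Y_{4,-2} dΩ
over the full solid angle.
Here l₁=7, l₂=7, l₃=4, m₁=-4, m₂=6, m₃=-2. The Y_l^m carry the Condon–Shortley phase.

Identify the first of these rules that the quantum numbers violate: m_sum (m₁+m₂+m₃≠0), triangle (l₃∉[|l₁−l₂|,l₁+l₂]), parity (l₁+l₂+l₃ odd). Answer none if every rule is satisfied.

none

azimuthal sum: -4 + 6 − 2 = 0  ✓
0 ≤ 4 ≤ 14 (triangle on l)  ✓
L = 7 + 7 + 4 = 18 (even)  ✓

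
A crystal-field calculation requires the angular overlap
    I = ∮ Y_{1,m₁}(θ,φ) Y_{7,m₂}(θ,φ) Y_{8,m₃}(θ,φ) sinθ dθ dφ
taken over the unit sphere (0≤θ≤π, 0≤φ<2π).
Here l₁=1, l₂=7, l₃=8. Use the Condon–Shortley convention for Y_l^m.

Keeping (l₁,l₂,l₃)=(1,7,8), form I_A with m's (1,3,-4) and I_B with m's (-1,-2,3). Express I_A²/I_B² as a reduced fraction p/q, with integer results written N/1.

l's match ⇒ only the (l;m) 3-j factors differ between A and B.
A: triangle coeff Δ(1,7,8) = 1/2040; Σ_t [0,0]: t=0:+1/174182400 = 1/174182400; (3j)²=11/340 [(1 7 8; 1 3 -4)], sign=+1
B: triangle coeff Δ(1,7,8) = 1/2040; Σ_t [0,0]: t=0:+1/87091200 = 1/87091200; (3j)²=11/408 [(1 7 8; -1 -2 3)], sign=-1
I_A²/I_B² = (11/340)/(11/408) = 6/5

6/5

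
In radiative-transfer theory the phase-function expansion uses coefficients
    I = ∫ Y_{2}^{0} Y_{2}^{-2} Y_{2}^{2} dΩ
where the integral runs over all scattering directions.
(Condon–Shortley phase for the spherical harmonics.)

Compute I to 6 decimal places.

-0.180224

Rules hold: Σm=0, L=6 even, 0≤2≤4.
N = 5·5·5 = 125
Δ = 2!·2!·2!/7! = 1/630
Racah Σ t=0..2: t=0:+1/8 t=1:−1/1 t=2:+1/8 = -3/4
⇒ 3j(2 2 2; 0 0 0)² = 2/35, sgn -1
Racah Σ t=0..0: t=0:+1/8 = 1/8
⇒ 3j(2 2 2; 0 -2 2)² = 2/35, sgn +1
4πI² = N·(3j₀)²·(3jₘ)² = 20/49
I = -1·√(0.408163/4π) = -0.18022375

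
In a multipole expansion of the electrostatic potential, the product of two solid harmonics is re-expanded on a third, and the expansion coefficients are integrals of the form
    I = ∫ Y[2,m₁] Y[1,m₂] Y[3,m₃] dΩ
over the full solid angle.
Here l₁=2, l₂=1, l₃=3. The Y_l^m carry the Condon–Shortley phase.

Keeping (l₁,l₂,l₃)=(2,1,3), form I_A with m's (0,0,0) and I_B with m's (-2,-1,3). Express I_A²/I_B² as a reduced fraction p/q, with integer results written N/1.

3/5

l's match ⇒ only the (l;m) 3-j factors differ between A and B.
A: triangle coeff Δ(2,1,3) = 1/105; Σ_t [0,0]: t=0:+1/4 = 1/4; (3j)²=3/35 [(2 1 3; 0 0 0)], sign=-1
B: triangle coeff Δ(2,1,3) = 1/105; Σ_t [0,0]: t=0:+1/48 = 1/48; (3j)²=1/7 [(2 1 3; -2 -1 3)], sign=+1
I_A²/I_B² = (3/35)/(1/7) = 3/5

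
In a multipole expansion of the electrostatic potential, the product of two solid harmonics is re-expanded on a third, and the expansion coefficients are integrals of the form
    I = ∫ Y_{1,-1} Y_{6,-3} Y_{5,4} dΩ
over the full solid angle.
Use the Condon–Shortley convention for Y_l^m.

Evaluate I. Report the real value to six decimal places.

-0.070770

Rules hold: Σm=0, L=12 even, 5≤5≤7.
N = 3·13·11 = 429
Δ = 2!·0!·10!/13! = 1/858
Racah Σ t=1..1: t=1:−1/14400 = -1/14400
⇒ 3j(1 6 5; 0 0 0)² = 6/143, sgn +1
Racah Σ t=2..2: t=2:+1/725760 = 1/725760
⇒ 3j(1 6 5; -1 -3 4)² = 1/286, sgn -1
4πI² = N·(3j₀)²·(3jₘ)² = 9/143
I = -1·√(0.0629371/4π) = -0.07076985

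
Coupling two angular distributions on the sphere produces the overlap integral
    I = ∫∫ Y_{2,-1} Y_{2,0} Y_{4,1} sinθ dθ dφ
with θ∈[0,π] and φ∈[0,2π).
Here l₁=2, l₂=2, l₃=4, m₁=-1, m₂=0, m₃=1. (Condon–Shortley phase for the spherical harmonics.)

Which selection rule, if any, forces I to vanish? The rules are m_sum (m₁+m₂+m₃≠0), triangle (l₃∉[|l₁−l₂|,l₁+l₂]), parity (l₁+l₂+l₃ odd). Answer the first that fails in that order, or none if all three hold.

azimuthal sum: -1 + 0 + 1 = 0  ✓
0 ≤ 4 ≤ 4 (triangle on l)  ✓
L = 2 + 2 + 4 = 8 (even)  ✓

none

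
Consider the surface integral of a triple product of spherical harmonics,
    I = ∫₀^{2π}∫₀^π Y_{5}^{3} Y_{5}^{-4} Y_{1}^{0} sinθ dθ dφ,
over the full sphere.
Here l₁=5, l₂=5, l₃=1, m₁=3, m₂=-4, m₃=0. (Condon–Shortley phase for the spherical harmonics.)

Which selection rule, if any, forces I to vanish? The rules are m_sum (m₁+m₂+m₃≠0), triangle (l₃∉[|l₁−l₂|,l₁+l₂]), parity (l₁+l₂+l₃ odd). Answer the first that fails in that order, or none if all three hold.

m_sum

Σmᵢ = -1  ✗
l₃∈[|l₁−l₂|,l₁+l₂]=[0,10], have l₃=1
Σlᵢ = 11 ⇒ odd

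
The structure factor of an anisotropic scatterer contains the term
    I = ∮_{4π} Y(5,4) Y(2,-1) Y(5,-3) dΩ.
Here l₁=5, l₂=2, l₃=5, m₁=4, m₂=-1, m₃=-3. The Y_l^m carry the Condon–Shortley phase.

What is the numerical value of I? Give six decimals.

0.196098

Rules hold: Σm=0, L=12 even, 3≤5≤7.
N = 11·5·11 = 605
Δ = 2!·8!·2!/13! = 1/38610
Racah Σ t=0..2: t=0:+1/2880 t=1:−1/576 t=2:+1/2880 = -1/960
⇒ 3j(5 2 5; 0 0 0)² = 10/429, sgn +1
Racah Σ t=0..1: t=0:+1/10080 t=1:−1/80640 = 1/11520
⇒ 3j(5 2 5; 4 -1 -3)² = 49/1430, sgn +1
4πI² = N·(3j₀)²·(3jₘ)² = 245/507
I = +1·√(0.483235/4π) = 0.19609844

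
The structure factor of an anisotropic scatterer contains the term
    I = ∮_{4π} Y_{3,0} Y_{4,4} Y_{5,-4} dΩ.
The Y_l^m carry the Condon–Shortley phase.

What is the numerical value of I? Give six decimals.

m-sum 0 ✓  L=12 even ✓  1≤5≤7 ✓
Π(2lᵢ+1) = 7×9×11 = 693
triangle coeff Δ(3,4,5) = 1/180180
Σ_t [0,2]: t=0:+1/576 t=1:−1/144 t=2:+1/576 = -1/288
(3j)²=20/1001 [(3 4 5; 0 0 0)], sign=+1
Σ_t [2,2]: t=2:+1/8640 = 1/8640
(3j)²=28/715 [(3 4 5; 0 4 -4)], sign=-1
⇒ 4πI² = 1008/1859
I = (-1)√(1008/1859/(4π)) = -0.20772350

-0.207724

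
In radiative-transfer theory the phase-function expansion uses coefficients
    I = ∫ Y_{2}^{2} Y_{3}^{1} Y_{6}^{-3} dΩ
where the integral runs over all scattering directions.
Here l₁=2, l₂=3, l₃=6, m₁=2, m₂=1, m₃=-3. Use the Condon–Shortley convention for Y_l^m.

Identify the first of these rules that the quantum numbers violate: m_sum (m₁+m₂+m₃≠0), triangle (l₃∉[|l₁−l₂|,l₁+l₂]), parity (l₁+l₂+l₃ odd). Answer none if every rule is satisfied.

Σmᵢ = 0  ✓
l₃∈[|l₁−l₂|,l₁+l₂]=[1,5], have l₃=6  ✗
Σlᵢ = 11 ⇒ odd

triangle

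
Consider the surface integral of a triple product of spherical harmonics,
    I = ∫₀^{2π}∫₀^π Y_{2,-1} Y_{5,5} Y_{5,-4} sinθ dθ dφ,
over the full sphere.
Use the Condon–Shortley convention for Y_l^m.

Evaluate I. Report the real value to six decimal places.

-0.187924

m-sum 0 ✓  L=12 even ✓  3≤5≤7 ✓
Π(2lᵢ+1) = 5×11×11 = 605
triangle coeff Δ(2,5,5) = 1/38610
Σ_t [0,2]: t=0:+1/2880 t=1:−1/576 t=2:+1/2880 = -1/960
(3j)²=10/429 [(2 5 5; 0 0 0)], sign=+1
Σ_t [2,2]: t=2:+1/80640 = 1/80640
(3j)²=9/286 [(2 5 5; -1 5 -4)], sign=-1
⇒ 4πI² = 75/169
I = (-1)√(75/169/(4π)) = -0.18792404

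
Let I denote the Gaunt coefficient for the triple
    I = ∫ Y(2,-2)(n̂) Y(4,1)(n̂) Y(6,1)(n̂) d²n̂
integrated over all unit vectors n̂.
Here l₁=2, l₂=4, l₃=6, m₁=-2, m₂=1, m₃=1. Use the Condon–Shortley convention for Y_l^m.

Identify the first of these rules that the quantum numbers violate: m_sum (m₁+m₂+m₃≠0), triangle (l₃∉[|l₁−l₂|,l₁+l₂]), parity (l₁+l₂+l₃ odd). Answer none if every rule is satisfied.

none

Σmᵢ = 0  ✓
l₃∈[|l₁−l₂|,l₁+l₂]=[2,6], have l₃=6  ✓
Σlᵢ = 12 ⇒ even  ✓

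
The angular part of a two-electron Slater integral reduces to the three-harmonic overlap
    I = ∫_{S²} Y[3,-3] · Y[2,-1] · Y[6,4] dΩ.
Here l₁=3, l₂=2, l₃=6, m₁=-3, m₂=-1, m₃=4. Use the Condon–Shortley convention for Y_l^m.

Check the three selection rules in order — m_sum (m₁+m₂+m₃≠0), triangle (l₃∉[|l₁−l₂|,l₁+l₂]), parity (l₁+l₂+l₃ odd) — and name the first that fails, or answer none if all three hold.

m₁+m₂+m₃ = -3 − 1 + 4 = 0  ✓
triangle: |3−2|=1 ≤ l₃=6 ≤ 3+2=5  ✗
parity: l₁+l₂+l₃ = 11 is odd

triangle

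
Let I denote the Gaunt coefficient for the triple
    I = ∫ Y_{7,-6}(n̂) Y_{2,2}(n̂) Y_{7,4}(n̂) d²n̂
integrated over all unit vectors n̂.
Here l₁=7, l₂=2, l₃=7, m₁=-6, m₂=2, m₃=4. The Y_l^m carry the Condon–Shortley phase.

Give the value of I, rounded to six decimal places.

m-sum 0 ✓  L=16 even ✓  5≤7≤9 ✓
Π(2lᵢ+1) = 15×5×15 = 1125
triangle coeff Δ(7,2,7) = 1/185640
Σ_t [0,2]: t=0:+1/2419200 t=1:−1/518400 t=2:+1/2419200 = -1/907200
(3j)²=56/3315 [(7 2 7; 0 0 0)], sign=+1
Σ_t [2,2]: t=2:+1/159667200 = 1/159667200
(3j)²=9/1190 [(7 2 7; -6 2 4)], sign=-1
⇒ 4πI² = 540/3757
I = (-1)√(540/3757/(4π)) = -0.10694768

-0.106948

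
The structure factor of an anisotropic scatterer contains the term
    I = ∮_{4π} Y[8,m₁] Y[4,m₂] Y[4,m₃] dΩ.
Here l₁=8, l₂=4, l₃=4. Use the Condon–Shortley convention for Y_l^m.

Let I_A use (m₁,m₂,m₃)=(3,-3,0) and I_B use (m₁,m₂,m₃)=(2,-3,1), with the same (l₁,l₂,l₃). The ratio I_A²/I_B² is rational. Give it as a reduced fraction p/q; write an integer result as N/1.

55/24

Shared (l₁,l₂,l₃)=(8,4,4): N and (l;000)² cancel in I_A²/I_B².
A: Δ = 8!·8!·0!/17! = 1/218790; Racah Σ t=1..1: t=1:−1/2903040 = -1/2903040; ⇒ 3j(8 4 4; 3 -3 0)² = 5/663, sgn -1
B: Δ = 8!·8!·0!/17! = 1/218790; Racah Σ t=1..1: t=1:−1/3628800 = -1/3628800; ⇒ 3j(8 4 4; 2 -3 1)² = 8/2431, sgn +1
I_A²/I_B² = (5/663)/(8/2431) = 55/24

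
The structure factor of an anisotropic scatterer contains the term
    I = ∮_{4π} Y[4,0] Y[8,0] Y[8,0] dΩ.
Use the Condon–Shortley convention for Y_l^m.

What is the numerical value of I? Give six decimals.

Rules hold: Σm=0, L=20 even, 4≤8≤12.
N = 9·17·17 = 2601
Δ = 4!·4!·12!/21! = 1/185175900
Racah Σ t=0..4: t=0:+1/557383680 t=1:−1/21772800 t=2:+1/8294400 t=3:−1/21772800 t=4:+1/557383680 = 1/30965760
⇒ 3j(4 8 8; 0 0 0)² = 36/4199, sgn +1
(m-triple is (0,0,0) — same symbol as above.)
4πI² = N·(3j₀)²·(3jₘ)² = 11664/61009
I = +1·√(0.191185/4π) = 0.12334509

0.123345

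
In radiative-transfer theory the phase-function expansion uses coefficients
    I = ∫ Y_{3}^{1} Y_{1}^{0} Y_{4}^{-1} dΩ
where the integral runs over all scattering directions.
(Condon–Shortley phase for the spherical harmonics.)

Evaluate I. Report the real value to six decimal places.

m-sum 0 ✓  L=8 even ✓  2≤4≤4 ✓
Π(2lᵢ+1) = 7×3×9 = 189
triangle coeff Δ(3,1,4) = 1/252
Σ_t [0,0]: t=0:+1/36 = 1/36
(3j)²=4/63 [(3 1 4; 0 0 0)], sign=+1
Σ_t [0,0]: t=0:+1/48 = 1/48
(3j)²=5/84 [(3 1 4; 1 0 -1)], sign=-1
⇒ 4πI² = 5/7
I = (-1)√(5/7/(4π)) = -0.23841361

-0.238414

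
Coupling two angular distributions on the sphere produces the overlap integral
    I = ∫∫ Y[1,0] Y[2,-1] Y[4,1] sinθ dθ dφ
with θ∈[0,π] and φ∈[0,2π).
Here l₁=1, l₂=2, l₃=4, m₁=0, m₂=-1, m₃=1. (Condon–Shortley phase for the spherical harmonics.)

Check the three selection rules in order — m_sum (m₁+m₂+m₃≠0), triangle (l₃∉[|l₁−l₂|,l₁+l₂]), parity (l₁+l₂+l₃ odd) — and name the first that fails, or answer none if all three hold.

m₁+m₂+m₃ = 0 − 1 + 1 = 0  ✓
triangle: |1−2|=1 ≤ l₃=4 ≤ 1+2=3  ✗
parity: l₁+l₂+l₃ = 7 is odd

triangle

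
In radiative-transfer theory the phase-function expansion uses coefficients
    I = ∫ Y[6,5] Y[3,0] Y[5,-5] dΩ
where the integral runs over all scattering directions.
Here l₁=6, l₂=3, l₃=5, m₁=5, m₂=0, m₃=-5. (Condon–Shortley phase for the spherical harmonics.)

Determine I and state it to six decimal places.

0.207001

Checks pass: Σm=0; 14 even; l₃=5∈[3,9].
(2·6+1)(2·3+1)(2·5+1) = 1001
Δ: 4! 8! 2! / 15! → 1/675675
sum: t=1:−1/8640 t=2:+1/2304 t=3:−1/8640 = 7/34560
3j²(6 3 5; 0 0 0) = Δ·Π!·Σ² = 7/429  (sign -1)
sum: t=1:−1/483840 = -1/483840
3j²(6 3 5; 5 0 -5) = Δ·Π!·Σ² = 3/91  (sign -1)
combine: 4πI² = 1001·7/429·3/91 = 7/13
take √, sign +1: I = 0.20700098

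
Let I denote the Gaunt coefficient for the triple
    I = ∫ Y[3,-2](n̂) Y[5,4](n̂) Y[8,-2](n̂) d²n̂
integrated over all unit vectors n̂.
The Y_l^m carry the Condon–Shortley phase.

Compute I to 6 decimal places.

Checks pass: Σm=0; 16 even; l₃=8∈[2,8].
(2·3+1)(2·5+1)(2·8+1) = 1309
Δ: 0! 6! 10! / 17! → 1/136136
sum: t=0:+1/518400 = 1/518400
3j²(3 5 8; 0 0 0) = Δ·Π!·Σ² = 56/2431  (sign +1)
sum: t=0:+1/43545600 = 1/43545600
3j²(3 5 8; -2 4 -2) = Δ·Π!·Σ² = 15/34034  (sign +1)
combine: 4πI² = 1309·56/2431·15/34034 = 420/31603
take √, sign +1: I = 0.03252038

0.032520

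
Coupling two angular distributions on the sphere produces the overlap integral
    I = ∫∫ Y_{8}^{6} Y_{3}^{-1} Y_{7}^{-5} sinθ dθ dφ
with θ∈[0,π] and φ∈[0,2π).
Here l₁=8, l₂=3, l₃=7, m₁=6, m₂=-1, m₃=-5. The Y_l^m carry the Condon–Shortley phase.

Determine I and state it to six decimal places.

0.053058

m-sum 0 ✓  L=18 even ✓  5≤7≤11 ✓
Π(2lᵢ+1) = 17×7×15 = 1785
triangle coeff Δ(8,3,7) = 1/5290740
Σ_t [1,3]: t=1:−1/7257600 t=2:+1/2073600 t=3:−1/7257600 = 1/4838400
(3j)²=252/20995 [(8 3 7; 0 0 0)], sign=-1
Σ_t [0,2]: t=0:+1/348364800 t=1:−1/239500800 t=2:+1/3832012800 = -1/958003200
(3j)²=8/4845 [(8 3 7; 6 -1 -5)], sign=-1
⇒ 4πI² = 14112/398905
I = (+1)√(14112/398905/(4π)) = 0.05305846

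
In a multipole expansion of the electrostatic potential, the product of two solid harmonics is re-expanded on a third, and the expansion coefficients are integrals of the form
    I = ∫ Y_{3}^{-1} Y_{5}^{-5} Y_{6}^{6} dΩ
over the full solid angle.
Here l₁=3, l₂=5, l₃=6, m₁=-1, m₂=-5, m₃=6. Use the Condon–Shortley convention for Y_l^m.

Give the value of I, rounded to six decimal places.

Checks pass: Σm=0; 14 even; l₃=6∈[2,8].
(2·3+1)(2·5+1)(2·6+1) = 1001
Δ: 2! 4! 8! / 15! → 1/675675
sum: t=0:+1/8640 t=1:−1/2304 t=2:+1/8640 = -7/34560
3j²(3 5 6; 0 0 0) = Δ·Π!·Σ² = 7/429  (sign -1)
sum: t=0:+1/1935360 = 1/1935360
3j²(3 5 6; -1 -5 6) = Δ·Π!·Σ² = 3/91  (sign +1)
combine: 4πI² = 1001·7/429·3/91 = 7/13
take √, sign -1: I = -0.20700098

-0.207001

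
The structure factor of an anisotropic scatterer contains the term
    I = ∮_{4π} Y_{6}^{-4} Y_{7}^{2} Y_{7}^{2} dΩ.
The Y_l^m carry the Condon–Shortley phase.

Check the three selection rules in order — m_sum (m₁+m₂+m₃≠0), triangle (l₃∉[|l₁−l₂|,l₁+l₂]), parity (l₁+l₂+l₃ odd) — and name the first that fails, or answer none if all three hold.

none

m₁+m₂+m₃ = -4 + 2 + 2 = 0  ✓
triangle: |6−7|=1 ≤ l₃=7 ≤ 6+7=13  ✓
parity: l₁+l₂+l₃ = 20 is even  ✓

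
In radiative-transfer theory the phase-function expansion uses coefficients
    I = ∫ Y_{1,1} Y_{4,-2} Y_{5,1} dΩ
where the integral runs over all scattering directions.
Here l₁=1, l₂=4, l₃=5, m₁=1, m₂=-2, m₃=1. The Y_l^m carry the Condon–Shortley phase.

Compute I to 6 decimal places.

Checks pass: Σm=0; 10 even; l₃=5∈[3,5].
(2·1+1)(2·4+1)(2·5+1) = 297
Δ: 0! 2! 8! / 11! → 1/495
sum: t=0:+1/576 = 1/576
3j²(1 4 5; 0 0 0) = Δ·Π!·Σ² = 5/99  (sign -1)
sum: t=0:+1/2880 = 1/2880
3j²(1 4 5; 1 -2 1) = Δ·Π!·Σ² = 2/165  (sign +1)
combine: 4πI² = 297·5/99·2/165 = 2/11
take √, sign -1: I = -0.12028562

-0.120286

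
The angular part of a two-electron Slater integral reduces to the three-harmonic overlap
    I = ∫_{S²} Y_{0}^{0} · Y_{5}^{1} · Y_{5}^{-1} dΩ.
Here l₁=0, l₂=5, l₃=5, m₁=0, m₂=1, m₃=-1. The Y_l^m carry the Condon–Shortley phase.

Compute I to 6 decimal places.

-0.282095

m-sum 0 ✓  L=10 even ✓  5≤5≤5 ✓
Π(2lᵢ+1) = 1×11×11 = 121
triangle coeff Δ(0,5,5) = 1/11
Σ_t [0,0]: t=0:+1/14400 = 1/14400
(3j)²=1/11 [(0 5 5; 0 0 0)], sign=-1
Σ_t [0,0]: t=0:+1/17280 = 1/17280
(3j)²=1/11 [(0 5 5; 0 1 -1)], sign=+1
⇒ 4πI² = 1/1
I = (-1)√(1/1/(4π)) = -0.28209479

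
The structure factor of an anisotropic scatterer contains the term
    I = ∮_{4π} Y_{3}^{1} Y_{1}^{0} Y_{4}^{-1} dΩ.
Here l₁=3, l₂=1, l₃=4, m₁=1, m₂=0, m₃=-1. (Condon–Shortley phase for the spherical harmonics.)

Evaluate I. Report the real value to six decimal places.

Checks pass: Σm=0; 8 even; l₃=4∈[2,4].
(2·3+1)(2·1+1)(2·4+1) = 189
Δ: 0! 6! 2! / 9! → 1/252
sum: t=0:+1/36 = 1/36
3j²(3 1 4; 0 0 0) = Δ·Π!·Σ² = 4/63  (sign +1)
sum: t=0:+1/48 = 1/48
3j²(3 1 4; 1 0 -1) = Δ·Π!·Σ² = 5/84  (sign -1)
combine: 4πI² = 189·4/63·5/84 = 5/7
take √, sign -1: I = -0.23841361

-0.238414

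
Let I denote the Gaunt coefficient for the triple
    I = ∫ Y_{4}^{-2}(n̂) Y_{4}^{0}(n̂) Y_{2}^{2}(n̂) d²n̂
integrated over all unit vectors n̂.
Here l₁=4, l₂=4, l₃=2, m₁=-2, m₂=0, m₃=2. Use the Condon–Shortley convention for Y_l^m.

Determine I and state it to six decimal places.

Checks pass: Σm=0; 10 even; l₃=2∈[0,8].
(2·4+1)(2·4+1)(2·2+1) = 405
Δ: 6! 2! 2! / 11! → 1/13860
sum: t=2:+1/192 t=3:−1/36 t=4:+1/192 = -5/288
3j²(4 4 2; 0 0 0) = Δ·Π!·Σ² = 20/693  (sign -1)
sum: t=4:+1/192 = 1/192
3j²(4 4 2; -2 0 2) = Δ·Π!·Σ² = 3/77  (sign +1)
combine: 4πI² = 405·20/693·3/77 = 2700/5929
take √, sign -1: I = -0.19036462

-0.190365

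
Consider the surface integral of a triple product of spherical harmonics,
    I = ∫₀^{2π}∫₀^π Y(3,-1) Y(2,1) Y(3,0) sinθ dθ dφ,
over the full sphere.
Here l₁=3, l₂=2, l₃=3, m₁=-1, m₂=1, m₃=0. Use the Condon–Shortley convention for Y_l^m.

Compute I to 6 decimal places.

Checks pass: Σm=0; 8 even; l₃=3∈[1,5].
(2·3+1)(2·2+1)(2·3+1) = 245
Δ: 2! 4! 2! / 9! → 1/3780
sum: t=0:+1/24 t=1:−1/4 t=2:+1/24 = -1/6
3j²(3 2 3; 0 0 0) = Δ·Π!·Σ² = 4/105  (sign +1)
sum: t=1:−1/12 t=2:+1/8 = 1/24
3j²(3 2 3; -1 1 0) = Δ·Π!·Σ² = 1/210  (sign -1)
combine: 4πI² = 245·4/105·1/210 = 2/45
take √, sign -1: I = -0.05947080

-0.059471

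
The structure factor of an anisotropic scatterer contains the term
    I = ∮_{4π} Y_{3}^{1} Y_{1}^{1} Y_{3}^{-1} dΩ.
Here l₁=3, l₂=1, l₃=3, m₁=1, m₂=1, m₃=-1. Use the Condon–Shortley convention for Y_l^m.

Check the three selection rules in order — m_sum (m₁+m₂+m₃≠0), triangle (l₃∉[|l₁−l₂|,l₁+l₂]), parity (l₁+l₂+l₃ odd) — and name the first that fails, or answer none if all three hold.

m₁+m₂+m₃ = 1 + 1 − 1 = 1  ✗
triangle: |3−1|=2 ≤ l₃=3 ≤ 3+1=4
parity: l₁+l₂+l₃ = 7 is odd

m_sum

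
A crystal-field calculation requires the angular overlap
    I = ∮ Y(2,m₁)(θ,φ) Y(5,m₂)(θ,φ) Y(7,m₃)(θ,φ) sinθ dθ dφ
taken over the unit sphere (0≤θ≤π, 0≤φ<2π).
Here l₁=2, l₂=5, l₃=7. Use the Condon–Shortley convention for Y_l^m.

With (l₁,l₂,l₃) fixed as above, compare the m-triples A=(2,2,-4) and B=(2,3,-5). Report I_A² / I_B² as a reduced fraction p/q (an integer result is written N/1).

2/3

Same 2,5,7: normalisation and zero-m 3j drop out of the ratio.
A: Δ: 0! 4! 10! / 15! → 1/15015; sum: t=0:+1/725760 = 1/725760; 3j²(2 5 7; 2 2 -4) = Δ·Π!·Σ² = 2/91  (sign -1)
B: Δ: 0! 4! 10! / 15! → 1/15015; sum: t=0:+1/1935360 = 1/1935360; 3j²(2 5 7; 2 3 -5) = Δ·Π!·Σ² = 3/91  (sign +1)
I_A²/I_B² = (2/91)/(3/91) = 2/3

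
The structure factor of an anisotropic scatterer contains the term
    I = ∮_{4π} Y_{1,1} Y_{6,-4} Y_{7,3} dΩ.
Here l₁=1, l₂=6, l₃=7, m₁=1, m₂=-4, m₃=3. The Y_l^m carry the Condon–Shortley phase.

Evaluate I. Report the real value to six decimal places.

-0.085707

Rules hold: Σm=0, L=14 even, 5≤7≤7.
N = 3·13·15 = 585
Δ = 0!·2!·12!/15! = 1/1365
Racah Σ t=0..0: t=0:+1/518400 = 1/518400
⇒ 3j(1 6 7; 0 0 0)² = 7/195, sgn -1
Racah Σ t=0..0: t=0:+1/14515200 = 1/14515200
⇒ 3j(1 6 7; 1 -4 3)² = 2/455, sgn +1
4πI² = N·(3j₀)²·(3jₘ)² = 6/65
I = -1·√(0.0923077/4π) = -0.08570655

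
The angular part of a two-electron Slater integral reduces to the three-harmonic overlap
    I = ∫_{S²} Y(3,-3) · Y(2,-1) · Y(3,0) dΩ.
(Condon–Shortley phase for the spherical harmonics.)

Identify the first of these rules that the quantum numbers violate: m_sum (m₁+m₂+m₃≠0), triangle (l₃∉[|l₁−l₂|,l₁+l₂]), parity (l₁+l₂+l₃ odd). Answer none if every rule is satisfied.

Σmᵢ = -4  ✗
l₃∈[|l₁−l₂|,l₁+l₂]=[1,5], have l₃=3
Σlᵢ = 8 ⇒ even

m_sum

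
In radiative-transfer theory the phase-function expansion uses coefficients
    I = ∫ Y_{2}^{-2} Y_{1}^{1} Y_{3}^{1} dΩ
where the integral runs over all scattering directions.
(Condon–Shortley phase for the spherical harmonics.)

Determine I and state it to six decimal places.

Checks pass: Σm=0; 6 even; l₃=3∈[1,3].
(2·2+1)(2·1+1)(2·3+1) = 105
Δ: 0! 4! 2! / 7! → 1/105
sum: t=0:+1/4 = 1/4
3j²(2 1 3; 0 0 0) = Δ·Π!·Σ² = 3/35  (sign -1)
sum: t=0:+1/48 = 1/48
3j²(2 1 3; -2 1 1) = Δ·Π!·Σ² = 1/105  (sign +1)
combine: 4πI² = 105·3/35·1/105 = 3/35
take √, sign -1: I = -0.08258890

-0.082589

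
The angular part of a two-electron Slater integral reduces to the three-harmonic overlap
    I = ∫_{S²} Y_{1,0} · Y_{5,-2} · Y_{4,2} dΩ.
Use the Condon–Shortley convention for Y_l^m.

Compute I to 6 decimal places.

0.225034

m-sum 0 ✓  L=10 even ✓  4≤4≤6 ✓
Π(2lᵢ+1) = 3×11×9 = 297
triangle coeff Δ(1,5,4) = 1/495
Σ_t [1,1]: t=1:−1/576 = -1/576
(3j)²=5/99 [(1 5 4; 0 0 0)], sign=-1
Σ_t [1,1]: t=1:−1/1440 = -1/1440
(3j)²=7/165 [(1 5 4; 0 -2 2)], sign=-1
⇒ 4πI² = 7/11
I = (+1)√(7/11/(4π)) = 0.22503380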